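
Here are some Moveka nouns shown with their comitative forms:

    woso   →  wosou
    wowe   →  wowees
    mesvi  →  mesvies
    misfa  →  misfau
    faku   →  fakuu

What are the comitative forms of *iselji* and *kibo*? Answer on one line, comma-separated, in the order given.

The suffix is conditioned by the last vowel: -es when the last vowel of the stem is a front vowel (*wowe*, *mesvi*); -u when the last vowel of the stem is a back vowel (*woso*, *misfa*, *faku*).
The last vowel of *iselji* is /i/, which is a front vowel, so the suffix is -es, giving *iseljies*.
*kibo* — last vowel /o/ (a back vowel) → -u → *kibou*.

iseljies, kibou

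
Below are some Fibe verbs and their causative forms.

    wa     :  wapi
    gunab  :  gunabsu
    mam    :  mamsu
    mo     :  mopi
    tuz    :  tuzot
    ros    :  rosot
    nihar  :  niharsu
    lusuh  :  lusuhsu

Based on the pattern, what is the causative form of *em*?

emsu

The alternation tracks the final sound of the stem — -ot when the stem ends in a sibilant (*tuz*, *ros*); -su when the stem ends in a non-sibilant consonant (*gunab*, *mam*, *nihar*, *lusuh*); -pi when the stem ends in a vowel (*wa*, *mo*).
*em*: final sound = /m/, a non-sibilant consonant → -su → *emsu*.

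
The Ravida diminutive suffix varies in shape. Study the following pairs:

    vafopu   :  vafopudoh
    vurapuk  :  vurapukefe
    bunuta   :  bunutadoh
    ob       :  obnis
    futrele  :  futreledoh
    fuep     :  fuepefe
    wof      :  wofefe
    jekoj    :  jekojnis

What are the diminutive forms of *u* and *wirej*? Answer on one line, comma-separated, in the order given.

The pattern is voicing of the final sound: -efe when the stem ends in a voiceless consonant (*vurapuk*, *fuep*, *wof*); -nis when the stem ends in a voiced consonant (*ob*, *jekoj*); -doh when the stem ends in a vowel (*vafopu*, *bunuta*, *futrele*).
*u*: final sound = /u/, a vowel → -doh → *udoh*.
*wirej* — final sound /j/ (a voiced consonant) → -nis → *wirejnis*.

udoh, wirejnis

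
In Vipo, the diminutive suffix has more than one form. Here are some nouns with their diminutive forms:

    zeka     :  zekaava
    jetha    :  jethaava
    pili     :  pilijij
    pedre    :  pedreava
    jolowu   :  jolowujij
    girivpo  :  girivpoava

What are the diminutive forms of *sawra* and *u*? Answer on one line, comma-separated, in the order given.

The alternation tracks the last vowel of the stem — -jij when the last vowel of the stem is a high vowel (*pili*, *jolowu*); -ava when the last vowel of the stem is a non-high vowel (*zeka*, *jetha*, *pedre*, *girivpo*).
*sawra* — last vowel /a/ (a non-high vowel) → -ava → *sawraava*.
*u*: last vowel = /u/, a high vowel → -jij → *ujij*.

sawraava, ujij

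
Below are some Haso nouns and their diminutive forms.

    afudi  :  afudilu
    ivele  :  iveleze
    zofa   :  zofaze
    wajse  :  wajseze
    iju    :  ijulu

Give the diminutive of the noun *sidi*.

The suffix is conditioned by the last vowel: -lu when the last vowel of the stem is a high vowel (*afudi*, *iju*); -ze when the last vowel of the stem is a non-high vowel (*ivele*, *zofa*, *wajse*).
*sidi* — last vowel /i/ (a high vowel) → -lu → *sidilu*.

sidilu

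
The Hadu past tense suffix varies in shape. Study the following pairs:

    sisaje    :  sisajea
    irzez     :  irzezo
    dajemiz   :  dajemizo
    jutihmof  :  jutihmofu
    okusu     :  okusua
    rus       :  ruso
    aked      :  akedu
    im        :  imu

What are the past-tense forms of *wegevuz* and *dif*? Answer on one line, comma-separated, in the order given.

wegevuzo, difu

The alternation tracks the final sound of the stem — -o when the stem ends in a sibilant (*irzez*, *dajemiz*, *rus*); -u when the stem ends in a non-sibilant consonant (*jutihmof*, *aked*, *im*); -a when the stem ends in a vowel (*sisaje*, *okusu*).
The final sound of *wegevuz* is /z/, which is a sibilant, so the suffix is -o, giving *wegevuzo*.
Since the final sound of *dif* is /f/ (a non-sibilant consonant), it takes -u, giving *difu*.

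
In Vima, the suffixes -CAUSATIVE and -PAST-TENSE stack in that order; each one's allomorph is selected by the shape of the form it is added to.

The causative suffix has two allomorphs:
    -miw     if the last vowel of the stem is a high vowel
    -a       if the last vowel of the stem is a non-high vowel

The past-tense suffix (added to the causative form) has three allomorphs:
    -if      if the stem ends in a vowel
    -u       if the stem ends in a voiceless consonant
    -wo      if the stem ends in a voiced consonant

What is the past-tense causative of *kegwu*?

kegwumiwwo

Since the last vowel of *kegwu* is /u/ (a high vowel), it takes -miw, giving *kegwumiw*.
The causative form *kegwumiw*: final sound = /w/, a voiced consonant → -wo → *kegwumiwwo*.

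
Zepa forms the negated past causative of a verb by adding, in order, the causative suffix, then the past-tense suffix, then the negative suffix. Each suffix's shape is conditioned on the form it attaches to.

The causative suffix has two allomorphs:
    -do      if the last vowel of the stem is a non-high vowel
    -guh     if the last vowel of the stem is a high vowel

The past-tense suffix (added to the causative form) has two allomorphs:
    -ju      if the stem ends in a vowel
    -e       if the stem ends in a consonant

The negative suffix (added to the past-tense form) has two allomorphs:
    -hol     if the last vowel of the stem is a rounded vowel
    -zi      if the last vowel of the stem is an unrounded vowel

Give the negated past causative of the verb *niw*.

niwguhezi

*niw*: last vowel = /i/, a high vowel → -guh → *niwguh*.
The final sound of the causative form *niwguh* is /h/, which is a consonant, so the past-tense suffix is -e, giving *niwguhe*.
The past-tense form *niwguhe* — last vowel /e/ (an unrounded vowel) → -zi → *niwguhezi*.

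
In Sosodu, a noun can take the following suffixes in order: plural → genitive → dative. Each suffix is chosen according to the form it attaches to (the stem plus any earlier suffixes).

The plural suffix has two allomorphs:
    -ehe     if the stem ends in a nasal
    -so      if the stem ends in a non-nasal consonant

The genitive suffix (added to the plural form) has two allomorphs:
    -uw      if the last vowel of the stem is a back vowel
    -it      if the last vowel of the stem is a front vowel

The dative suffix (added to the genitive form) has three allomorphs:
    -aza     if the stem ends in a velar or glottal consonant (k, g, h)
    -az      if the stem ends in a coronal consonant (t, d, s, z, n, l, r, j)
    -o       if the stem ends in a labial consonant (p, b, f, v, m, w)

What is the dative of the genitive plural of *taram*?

*taram* — final consonant /m/ (a nasal) → -ehe → *taramehe*.
The last vowel of the plural form *taramehe* is /e/, which is a front vowel, so the genitive suffix is -it, giving *tarameheit*.
The final consonant of the genitive form *tarameheit* is /t/, which is coronal, so the dative suffix is -az, giving *tarameheitaz*.

tarameheitaz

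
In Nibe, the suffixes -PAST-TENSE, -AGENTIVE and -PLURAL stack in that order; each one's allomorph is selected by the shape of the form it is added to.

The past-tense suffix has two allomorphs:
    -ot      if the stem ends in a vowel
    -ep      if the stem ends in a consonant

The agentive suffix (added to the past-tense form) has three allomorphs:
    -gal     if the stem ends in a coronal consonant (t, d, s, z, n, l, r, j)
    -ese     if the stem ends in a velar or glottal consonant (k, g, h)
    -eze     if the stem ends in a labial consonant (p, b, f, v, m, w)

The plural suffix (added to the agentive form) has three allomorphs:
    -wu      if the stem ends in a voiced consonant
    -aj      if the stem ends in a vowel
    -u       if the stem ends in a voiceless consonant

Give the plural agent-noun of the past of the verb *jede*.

*jede* — final sound /e/ (a vowel) → -ot → *jedeot*.
Since the final consonant of the past-tense form *jedeot* is /t/ (coronal), it takes -gal, giving *jedeotgal*.
The agentive form *jedeotgal* — final sound /l/ (a voiced consonant) → -wu → *jedeotgalwu*.

jedeotgalwu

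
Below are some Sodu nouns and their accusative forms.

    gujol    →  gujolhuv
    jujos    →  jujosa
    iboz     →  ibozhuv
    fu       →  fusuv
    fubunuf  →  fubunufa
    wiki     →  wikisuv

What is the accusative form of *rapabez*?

Looking at the final sound of each stem: -a when the stem ends in a voiceless consonant (*jujos*, *fubunuf*); -huv when the stem ends in a voiced consonant (*gujol*, *iboz*); -suv when the stem ends in a vowel (*fu*, *wiki*).
The final sound of *rapabez* is /z/, which is a voiced consonant, so the suffix is -huv, giving *rapabezhuv*.

rapabezhuv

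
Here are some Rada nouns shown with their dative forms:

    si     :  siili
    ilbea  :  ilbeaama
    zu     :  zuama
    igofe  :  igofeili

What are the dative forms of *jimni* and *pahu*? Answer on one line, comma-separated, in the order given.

jimniili, pahuama

Looking at the last vowel of each stem: -ili when the last vowel of the stem is a front vowel (*si*, *igofe*); -ama when the last vowel of the stem is a back vowel (*ilbea*, *zu*).
The last vowel of *jimni* is /i/, which is a front vowel, so the suffix is -ili, giving *jimniili*.
*pahu*: last vowel = /u/, a back vowel → -ama → *pahuama*.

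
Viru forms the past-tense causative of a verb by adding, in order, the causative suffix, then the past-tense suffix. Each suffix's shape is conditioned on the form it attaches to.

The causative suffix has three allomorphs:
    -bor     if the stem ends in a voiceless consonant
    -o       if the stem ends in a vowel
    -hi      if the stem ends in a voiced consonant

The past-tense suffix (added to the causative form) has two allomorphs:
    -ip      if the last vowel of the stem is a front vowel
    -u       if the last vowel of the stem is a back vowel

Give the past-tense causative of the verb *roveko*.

The final sound of *roveko* is /o/, which is a vowel, so the causative suffix is -o, giving *rovekoo*.
The causative form *rovekoo*: last vowel = /o/, a back vowel → -u → *rovekoou*.

rovekoou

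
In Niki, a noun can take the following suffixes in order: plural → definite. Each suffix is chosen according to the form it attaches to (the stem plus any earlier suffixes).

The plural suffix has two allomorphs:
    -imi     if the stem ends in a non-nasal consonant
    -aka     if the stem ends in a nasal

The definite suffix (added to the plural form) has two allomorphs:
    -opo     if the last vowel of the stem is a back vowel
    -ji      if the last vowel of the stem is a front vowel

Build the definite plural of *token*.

Since the final consonant of *token* is /n/ (a nasal), it takes -aka, giving *tokenaka*.
The last vowel of the plural form *tokenaka* is /a/, which is a back vowel, so the definite suffix is -opo, giving *tokenakaopo*.

tokenakaopo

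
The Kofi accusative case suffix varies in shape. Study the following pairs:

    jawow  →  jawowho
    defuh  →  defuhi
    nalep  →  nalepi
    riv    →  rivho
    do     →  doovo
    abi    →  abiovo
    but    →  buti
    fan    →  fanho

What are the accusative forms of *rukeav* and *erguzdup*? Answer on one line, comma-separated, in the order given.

The alternation tracks the final sound of the stem — -i when the stem ends in a voiceless consonant (*defuh*, *nalep*, *but*); -ho when the stem ends in a voiced consonant (*jawow*, *riv*, *fan*); -ovo when the stem ends in a vowel (*do*, *abi*).
Since the final sound of *rukeav* is /v/ (a voiced consonant), it takes -ho, giving *rukeavho*.
The final sound of *erguzdup* is /p/, which is a voiceless consonant, so the suffix is -i, giving *erguzdupi*.

rukeavho, erguzdupi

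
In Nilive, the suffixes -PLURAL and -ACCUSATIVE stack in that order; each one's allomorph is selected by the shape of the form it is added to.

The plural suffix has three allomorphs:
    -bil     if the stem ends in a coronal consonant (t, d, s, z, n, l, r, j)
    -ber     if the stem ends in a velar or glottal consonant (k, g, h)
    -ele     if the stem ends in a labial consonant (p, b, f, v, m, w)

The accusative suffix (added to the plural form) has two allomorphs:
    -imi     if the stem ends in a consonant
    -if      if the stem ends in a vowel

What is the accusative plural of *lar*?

larbilimi

*lar*: final consonant = /r/, coronal → -bil → *larbil*.
Since the final sound of the plural form *larbil* is /l/ (a consonant), it takes -imi, giving *larbilimi*.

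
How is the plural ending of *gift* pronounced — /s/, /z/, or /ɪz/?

The stem *gift* ends in a voiceless non-sibilant consonant.
The plural suffix surfaces as /ɪz/ after sibilants, /s/ after other voiceless consonants, and /z/ after other voiced sounds.
So the plural -s on *gift* is pronounced /s/.

/s/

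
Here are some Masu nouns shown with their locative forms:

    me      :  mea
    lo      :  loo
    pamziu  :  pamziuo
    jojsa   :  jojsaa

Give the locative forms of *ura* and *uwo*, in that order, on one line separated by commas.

The suffix is conditioned by the last vowel: -o when the last vowel of the stem is a rounded vowel (*lo*, *pamziu*); -a when the last vowel of the stem is an unrounded vowel (*me*, *jojsa*).
Since the last vowel of *ura* is /a/ (an unrounded vowel), it takes -a, giving *uraa*.
*uwo*: last vowel = /o/, a rounded vowel → -o → *uwoo*.

uraa, uwoo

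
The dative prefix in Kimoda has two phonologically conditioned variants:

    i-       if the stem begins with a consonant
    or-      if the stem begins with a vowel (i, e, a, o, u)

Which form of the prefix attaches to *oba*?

*oba*: first sound = /o/, a vowel → or-.

or-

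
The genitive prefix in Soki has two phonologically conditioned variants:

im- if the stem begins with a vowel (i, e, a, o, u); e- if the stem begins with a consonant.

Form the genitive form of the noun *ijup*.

imijup

*ijup* — first sound /i/ (a vowel) → im- → *imijup*.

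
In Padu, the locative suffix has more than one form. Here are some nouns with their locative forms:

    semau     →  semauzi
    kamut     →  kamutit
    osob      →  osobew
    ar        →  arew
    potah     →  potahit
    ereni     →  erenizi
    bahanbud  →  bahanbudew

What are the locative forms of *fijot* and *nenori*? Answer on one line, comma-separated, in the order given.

fijotit, nenorizi

The pattern is voicing of the final sound: -it when the stem ends in a voiceless consonant (*kamut*, *potah*); -ew when the stem ends in a voiced consonant (*osob*, *ar*, *bahanbud*); -zi when the stem ends in a vowel (*semau*, *ereni*).
The final sound of *fijot* is /t/, which is a voiceless consonant, so the suffix is -it, giving *fijotit*.
The final sound of *nenori* is /i/, which is a vowel, so the suffix is -zi, giving *nenorizi*.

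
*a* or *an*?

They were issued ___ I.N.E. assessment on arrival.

The indefinite article is chosen by the initial *sound* of the following word, not its spelling.
The initialism *I.N.E.* is read letter by letter; the first letter, I, is pronounced /aɪ/, which begins with a vowel sound.
So the article is *an*: They were issued an I.N.E. assessment on arrival.

an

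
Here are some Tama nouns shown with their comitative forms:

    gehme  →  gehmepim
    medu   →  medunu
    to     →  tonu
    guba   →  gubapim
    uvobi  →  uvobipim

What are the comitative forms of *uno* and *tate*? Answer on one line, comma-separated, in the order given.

unonu, tatepim

The pattern is rounding harmony: -nu when the last vowel of the stem is a rounded vowel (*medu*, *to*); -pim when the last vowel of the stem is an unrounded vowel (*gehme*, *guba*, *uvobi*).
*uno*: last vowel = /o/, a rounded vowel → -nu → *unonu*.
*tate*: last vowel = /e/, an unrounded vowel → -pim → *tatepim*.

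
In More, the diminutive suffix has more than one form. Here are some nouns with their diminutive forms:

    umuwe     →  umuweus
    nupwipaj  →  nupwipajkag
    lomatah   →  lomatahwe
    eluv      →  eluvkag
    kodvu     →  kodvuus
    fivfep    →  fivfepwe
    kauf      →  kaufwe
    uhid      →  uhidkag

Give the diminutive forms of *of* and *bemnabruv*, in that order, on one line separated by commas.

ofwe, bemnabruvkag

The suffix is conditioned by the final sound: -we when the stem ends in a voiceless consonant (*lomatah*, *fivfep*, *kauf*); -kag when the stem ends in a voiced consonant (*nupwipaj*, *eluv*, *uhid*); -us when the stem ends in a vowel (*umuwe*, *kodvu*).
*of*: final sound = /f/, a voiceless consonant → -we → *ofwe*.
Since the final sound of *bemnabruv* is /v/ (a voiced consonant), it takes -kag, giving *bemnabruvkag*.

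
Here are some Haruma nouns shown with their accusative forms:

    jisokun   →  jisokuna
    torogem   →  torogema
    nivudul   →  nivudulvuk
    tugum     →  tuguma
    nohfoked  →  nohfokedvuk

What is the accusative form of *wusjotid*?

Looking at the final consonant of each stem: -a when the stem ends in a nasal (*jisokun*, *torogem*, *tugum*); -vuk when the stem ends in a non-nasal consonant (*nivudul*, *nohfoked*).
*wusjotid* — final consonant /d/ (non-nasal) → -vuk → *wusjotidvuk*.

wusjotidvuk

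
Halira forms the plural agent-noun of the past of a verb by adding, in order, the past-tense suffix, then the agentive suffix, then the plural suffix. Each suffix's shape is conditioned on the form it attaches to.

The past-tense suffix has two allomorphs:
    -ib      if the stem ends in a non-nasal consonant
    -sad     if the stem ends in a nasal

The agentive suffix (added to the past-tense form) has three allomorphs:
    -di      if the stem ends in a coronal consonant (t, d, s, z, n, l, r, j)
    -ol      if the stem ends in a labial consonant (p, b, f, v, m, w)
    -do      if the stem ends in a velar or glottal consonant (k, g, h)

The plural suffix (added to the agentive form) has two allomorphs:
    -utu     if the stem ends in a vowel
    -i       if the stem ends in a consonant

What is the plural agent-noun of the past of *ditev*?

diteviboli

*ditev* — final consonant /v/ (non-nasal) → -ib → *ditevib*.
Since the final consonant of the past-tense form *ditevib* is /b/ (labial), it takes -ol, giving *ditevibol*.
Since the final sound of the agentive form *ditevibol* is /l/ (a consonant), it takes -i, giving *diteviboli*.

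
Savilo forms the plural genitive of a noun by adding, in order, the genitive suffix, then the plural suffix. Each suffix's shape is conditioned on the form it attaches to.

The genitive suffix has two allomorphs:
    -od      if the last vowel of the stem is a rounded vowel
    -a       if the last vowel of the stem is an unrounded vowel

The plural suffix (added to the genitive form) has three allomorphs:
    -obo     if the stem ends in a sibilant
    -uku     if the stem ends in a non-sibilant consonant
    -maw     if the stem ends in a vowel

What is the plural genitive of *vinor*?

vinoroduku

*vinor*: last vowel = /o/, a rounded vowel → -od → *vinorod*.
The genitive form *vinorod* — final sound /d/ (a non-sibilant consonant) → -uku → *vinoroduku*.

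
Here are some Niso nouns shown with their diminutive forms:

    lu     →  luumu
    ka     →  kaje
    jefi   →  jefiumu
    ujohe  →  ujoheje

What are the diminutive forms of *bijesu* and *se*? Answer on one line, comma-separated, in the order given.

Looking at the last vowel of each stem: -umu when the last vowel of the stem is a high vowel (*lu*, *jefi*); -je when the last vowel of the stem is a non-high vowel (*ka*, *ujohe*).
*bijesu*: last vowel = /u/, a high vowel → -umu → *bijesuumu*.
The last vowel of *se* is /e/, which is a non-high vowel, so the suffix is -je, giving *seje*.

bijesuumu, seje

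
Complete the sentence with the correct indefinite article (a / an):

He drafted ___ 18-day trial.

The indefinite article is chosen by the initial *sound* of the following word, not its spelling.
The number *18* is spoken "eighteen", beginning with /ˌeɪˈtiːn/ — a vowel sound.
So the article is *an*: He drafted an 18-day trial.

an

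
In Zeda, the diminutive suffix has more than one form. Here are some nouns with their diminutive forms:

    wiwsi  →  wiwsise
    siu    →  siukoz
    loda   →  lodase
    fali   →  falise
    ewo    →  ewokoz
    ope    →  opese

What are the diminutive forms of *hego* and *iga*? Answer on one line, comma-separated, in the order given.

The suffix is conditioned by the last vowel: -koz when the last vowel of the stem is a rounded vowel (*siu*, *ewo*); -se when the last vowel of the stem is an unrounded vowel (*wiwsi*, *loda*, *fali*, *ope*).
*hego* — last vowel /o/ (a rounded vowel) → -koz → *hegokoz*.
Since the last vowel of *iga* is /a/ (an unrounded vowel), it takes -se, giving *igase*.

hegokoz, igase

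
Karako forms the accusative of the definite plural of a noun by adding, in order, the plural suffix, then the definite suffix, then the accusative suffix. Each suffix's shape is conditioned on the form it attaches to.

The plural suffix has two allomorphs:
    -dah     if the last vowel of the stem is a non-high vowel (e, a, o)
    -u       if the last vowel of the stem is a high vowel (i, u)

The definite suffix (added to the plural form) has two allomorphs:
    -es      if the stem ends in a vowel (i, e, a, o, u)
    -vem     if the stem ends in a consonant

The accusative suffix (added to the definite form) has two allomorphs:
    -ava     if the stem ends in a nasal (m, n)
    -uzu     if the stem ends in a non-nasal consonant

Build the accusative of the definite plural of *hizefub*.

*hizefub* — last vowel /u/ (a high vowel) → -u → *hizefubu*.
The plural form *hizefubu*: final sound = /u/, a vowel → -es → *hizefubues*.
Since the final consonant of the definite form *hizefubues* is /s/ (non-nasal), it takes -uzu, giving *hizefubuesuzu*.

hizefubuesuzu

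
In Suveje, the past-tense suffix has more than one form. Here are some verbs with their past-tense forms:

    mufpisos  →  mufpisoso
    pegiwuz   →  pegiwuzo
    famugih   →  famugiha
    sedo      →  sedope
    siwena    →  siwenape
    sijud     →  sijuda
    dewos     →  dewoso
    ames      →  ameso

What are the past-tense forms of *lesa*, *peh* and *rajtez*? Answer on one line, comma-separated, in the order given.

lesape, peha, rajtezo

The suffix is conditioned by the final sound: -o when the stem ends in a sibilant (*mufpisos*, *pegiwuz*, *dewos*, *ames*); -a when the stem ends in a non-sibilant consonant (*famugih*, *sijud*); -pe when the stem ends in a vowel (*sedo*, *siwena*).
The final sound of *lesa* is /a/, which is a vowel, so the suffix is -pe, giving *lesape*.
*peh* — final sound /h/ (a non-sibilant consonant) → -a → *peha*.
*rajtez*: final sound = /z/, a sibilant → -o → *rajtezo*.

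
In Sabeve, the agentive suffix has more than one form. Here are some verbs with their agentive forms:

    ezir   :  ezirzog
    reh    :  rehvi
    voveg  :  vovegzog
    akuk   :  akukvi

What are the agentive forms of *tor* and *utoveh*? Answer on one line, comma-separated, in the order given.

torzog, utovehvi

The pattern is voicing of the final consonant: -vi when the stem ends in a voiceless consonant (*reh*, *akuk*); -zog when the stem ends in a voiced consonant (*ezir*, *voveg*).
*tor* — final consonant /r/ (voiced) → -zog → *torzog*.
*utoveh* — final consonant /h/ (voiceless) → -vi → *utovehvi*.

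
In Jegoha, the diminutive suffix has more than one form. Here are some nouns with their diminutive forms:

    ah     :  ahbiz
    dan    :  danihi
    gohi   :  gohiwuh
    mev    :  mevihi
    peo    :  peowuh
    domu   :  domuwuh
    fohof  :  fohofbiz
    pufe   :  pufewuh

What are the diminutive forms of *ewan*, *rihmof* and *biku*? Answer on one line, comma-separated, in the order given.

The suffix is conditioned by the final sound: -biz when the stem ends in a voiceless consonant (*ah*, *fohof*); -ihi when the stem ends in a voiced consonant (*dan*, *mev*); -wuh when the stem ends in a vowel (*gohi*, *peo*, *domu*, *pufe*).
Since the final sound of *ewan* is /n/ (a voiced consonant), it takes -ihi, giving *ewanihi*.
The final sound of *rihmof* is /f/, which is a voiceless consonant, so the suffix is -biz, giving *rihmofbiz*.
Since the final sound of *biku* is /u/ (a vowel), it takes -wuh, giving *bikuwuh*.

ewanihi, rihmofbiz, bikuwuh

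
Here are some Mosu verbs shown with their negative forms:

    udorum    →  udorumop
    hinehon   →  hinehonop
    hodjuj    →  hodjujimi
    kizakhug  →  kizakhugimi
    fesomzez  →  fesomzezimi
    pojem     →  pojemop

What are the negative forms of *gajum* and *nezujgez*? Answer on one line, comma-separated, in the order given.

The pattern is nasality of the final consonant: -op when the stem ends in a nasal (*udorum*, *hinehon*, *pojem*); -imi when the stem ends in a non-nasal consonant (*hodjuj*, *kizakhug*, *fesomzez*).
The final consonant of *gajum* is /m/, which is a nasal, so the suffix is -op, giving *gajumop*.
*nezujgez* — final consonant /z/ (non-nasal) → -imi → *nezujgezimi*.

gajumop, nezujgezimi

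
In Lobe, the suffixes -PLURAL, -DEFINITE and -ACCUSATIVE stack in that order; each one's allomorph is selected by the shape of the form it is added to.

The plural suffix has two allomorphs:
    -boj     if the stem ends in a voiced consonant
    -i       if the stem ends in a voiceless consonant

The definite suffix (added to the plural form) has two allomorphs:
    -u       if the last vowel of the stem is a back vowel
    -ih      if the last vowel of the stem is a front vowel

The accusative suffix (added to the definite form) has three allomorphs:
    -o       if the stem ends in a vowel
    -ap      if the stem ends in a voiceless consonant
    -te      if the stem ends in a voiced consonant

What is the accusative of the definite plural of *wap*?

wapiihap

The final consonant of *wap* is /p/, which is voiceless, so the plural suffix is -i, giving *wapi*.
The plural form *wapi*: last vowel = /i/, a front vowel → -ih → *wapiih*.
The final sound of the definite form *wapiih* is /h/, which is a voiceless consonant, so the accusative suffix is -ap, giving *wapiihap*.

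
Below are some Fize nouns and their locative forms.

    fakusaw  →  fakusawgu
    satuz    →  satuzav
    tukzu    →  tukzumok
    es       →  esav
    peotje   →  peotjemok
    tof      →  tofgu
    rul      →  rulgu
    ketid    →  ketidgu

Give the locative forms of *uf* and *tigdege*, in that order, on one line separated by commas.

ufgu, tigdegemok

The suffix is conditioned by the final sound: -av when the stem ends in a sibilant (*satuz*, *es*); -gu when the stem ends in a non-sibilant consonant (*fakusaw*, *tof*, *rul*, *ketid*); -mok when the stem ends in a vowel (*tukzu*, *peotje*).
*uf*: final sound = /f/, a non-sibilant consonant → -gu → *ufgu*.
*tigdege*: final sound = /e/, a vowel → -mok → *tigdegemok*.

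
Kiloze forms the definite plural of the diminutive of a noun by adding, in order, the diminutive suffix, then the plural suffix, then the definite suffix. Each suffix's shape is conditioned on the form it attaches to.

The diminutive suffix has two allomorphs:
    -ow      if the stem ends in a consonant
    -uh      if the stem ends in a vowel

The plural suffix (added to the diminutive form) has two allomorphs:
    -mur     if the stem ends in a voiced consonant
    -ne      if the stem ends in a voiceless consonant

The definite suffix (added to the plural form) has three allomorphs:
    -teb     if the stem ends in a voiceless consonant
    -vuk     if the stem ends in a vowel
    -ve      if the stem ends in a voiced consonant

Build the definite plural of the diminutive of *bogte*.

Since the final sound of *bogte* is /e/ (a vowel), it takes -uh, giving *bogteuh*.
The diminutive form *bogteuh* — final consonant /h/ (voiceless) → -ne → *bogteuhne*.
The plural form *bogteuhne* — final sound /e/ (a vowel) → -vuk → *bogteuhnevuk*.

bogteuhnevuk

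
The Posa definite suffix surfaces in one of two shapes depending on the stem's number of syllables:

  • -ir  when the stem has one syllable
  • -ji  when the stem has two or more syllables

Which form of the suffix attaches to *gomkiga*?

-ji

*gomkiga* (3 syllables) → -ji.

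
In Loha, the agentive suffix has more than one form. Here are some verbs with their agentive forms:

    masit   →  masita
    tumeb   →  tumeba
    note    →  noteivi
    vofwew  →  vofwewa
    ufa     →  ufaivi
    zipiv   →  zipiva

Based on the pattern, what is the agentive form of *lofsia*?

Looking at the final sound of each stem: -a when the stem ends in a consonant (*masit*, *tumeb*, *vofwew*, *zipiv*); -ivi when the stem ends in a vowel (*note*, *ufa*).
*lofsia*: final sound = /a/, a vowel → -ivi → *lofsiaivi*.

lofsiaivi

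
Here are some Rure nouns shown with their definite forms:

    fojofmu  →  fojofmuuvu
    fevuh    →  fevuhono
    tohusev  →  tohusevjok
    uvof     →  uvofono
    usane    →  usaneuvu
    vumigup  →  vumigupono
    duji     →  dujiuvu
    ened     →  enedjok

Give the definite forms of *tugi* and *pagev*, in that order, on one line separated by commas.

The suffix is conditioned by the final sound: -ono when the stem ends in a voiceless consonant (*fevuh*, *uvof*, *vumigup*); -jok when the stem ends in a voiced consonant (*tohusev*, *ened*); -uvu when the stem ends in a vowel (*fojofmu*, *usane*, *duji*).
*tugi* — final sound /i/ (a vowel) → -uvu → *tugiuvu*.
*pagev*: final sound = /v/, a voiced consonant → -jok → *pagevjok*.

tugiuvu, pagevjok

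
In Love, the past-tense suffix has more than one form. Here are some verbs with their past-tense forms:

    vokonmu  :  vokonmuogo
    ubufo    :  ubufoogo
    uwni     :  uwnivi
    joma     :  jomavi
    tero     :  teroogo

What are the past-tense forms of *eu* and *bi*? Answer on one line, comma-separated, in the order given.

euogo, bivi

The alternation tracks the last vowel of the stem — -ogo when the last vowel of the stem is a rounded vowel (*vokonmu*, *ubufo*, *tero*); -vi when the last vowel of the stem is an unrounded vowel (*uwni*, *joma*).
Since the last vowel of *eu* is /u/ (a rounded vowel), it takes -ogo, giving *euogo*.
*bi* — last vowel /i/ (an unrounded vowel) → -vi → *bivi*.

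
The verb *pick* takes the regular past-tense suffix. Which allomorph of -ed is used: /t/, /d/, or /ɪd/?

/t/

The stem *pick* ends in a voiceless consonant other than /t/.
The -ed suffix is realized as /ɪd/ after /t, d/; as /t/ after other voiceless consonants; and as /d/ after other voiced sounds.
So -ed on *pick* is pronounced /t/.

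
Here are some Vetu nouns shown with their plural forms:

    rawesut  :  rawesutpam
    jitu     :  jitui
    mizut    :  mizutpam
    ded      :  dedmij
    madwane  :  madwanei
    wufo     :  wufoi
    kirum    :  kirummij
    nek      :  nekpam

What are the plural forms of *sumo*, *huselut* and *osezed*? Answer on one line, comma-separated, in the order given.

sumoi, huselutpam, osezedmij

Looking at the final sound of each stem: -pam when the stem ends in a voiceless consonant (*rawesut*, *mizut*, *nek*); -mij when the stem ends in a voiced consonant (*ded*, *kirum*); -i when the stem ends in a vowel (*jitu*, *madwane*, *wufo*).
*sumo* — final sound /o/ (a vowel) → -i → *sumoi*.
*huselut*: final sound = /t/, a voiceless consonant → -pam → *huselutpam*.
*osezed*: final sound = /d/, a voiced consonant → -mij → *osezedmij*.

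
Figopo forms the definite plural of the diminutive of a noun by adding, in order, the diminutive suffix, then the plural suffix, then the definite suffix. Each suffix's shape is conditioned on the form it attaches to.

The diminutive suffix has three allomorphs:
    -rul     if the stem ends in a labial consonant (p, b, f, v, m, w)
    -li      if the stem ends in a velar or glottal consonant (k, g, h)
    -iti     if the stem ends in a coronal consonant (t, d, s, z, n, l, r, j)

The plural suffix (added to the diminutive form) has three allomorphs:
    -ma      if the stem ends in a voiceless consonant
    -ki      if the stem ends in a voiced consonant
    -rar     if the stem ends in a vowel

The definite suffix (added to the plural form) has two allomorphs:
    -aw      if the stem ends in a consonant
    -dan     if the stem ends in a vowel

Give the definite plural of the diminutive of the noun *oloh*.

Since the final consonant of *oloh* is /h/ (velar/glottal), it takes -li, giving *olohli*.
The final sound of the diminutive form *olohli* is /i/, which is a vowel, so the plural suffix is -rar, giving *olohlirar*.
The plural form *olohlirar* — final sound /r/ (a consonant) → -aw → *olohliraraw*.

olohliraraw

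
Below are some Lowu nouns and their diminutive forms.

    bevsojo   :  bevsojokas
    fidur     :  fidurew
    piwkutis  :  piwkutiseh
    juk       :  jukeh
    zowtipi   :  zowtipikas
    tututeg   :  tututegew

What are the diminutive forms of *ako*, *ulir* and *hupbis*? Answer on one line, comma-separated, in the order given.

The suffix is conditioned by the final sound: -eh when the stem ends in a voiceless consonant (*piwkutis*, *juk*); -ew when the stem ends in a voiced consonant (*fidur*, *tututeg*); -kas when the stem ends in a vowel (*bevsojo*, *zowtipi*).
Since the final sound of *ako* is /o/ (a vowel), it takes -kas, giving *akokas*.
Since the final sound of *ulir* is /r/ (a voiced consonant), it takes -ew, giving *ulirew*.
*hupbis*: final sound = /s/, a voiceless consonant → -eh → *hupbiseh*.

akokas, ulirew, hupbiseh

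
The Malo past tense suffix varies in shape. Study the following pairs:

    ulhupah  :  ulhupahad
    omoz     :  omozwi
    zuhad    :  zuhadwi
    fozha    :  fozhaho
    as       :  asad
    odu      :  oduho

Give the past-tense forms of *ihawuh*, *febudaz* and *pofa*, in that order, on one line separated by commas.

Looking at the final sound of each stem: -ad when the stem ends in a voiceless consonant (*ulhupah*, *as*); -wi when the stem ends in a voiced consonant (*omoz*, *zuhad*); -ho when the stem ends in a vowel (*fozha*, *odu*).
Since the final sound of *ihawuh* is /h/ (a voiceless consonant), it takes -ad, giving *ihawuhad*.
*febudaz* — final sound /z/ (a voiced consonant) → -wi → *febudazwi*.
*pofa*: final sound = /a/, a vowel → -ho → *pofaho*.

ihawuhad, febudazwi, pofaho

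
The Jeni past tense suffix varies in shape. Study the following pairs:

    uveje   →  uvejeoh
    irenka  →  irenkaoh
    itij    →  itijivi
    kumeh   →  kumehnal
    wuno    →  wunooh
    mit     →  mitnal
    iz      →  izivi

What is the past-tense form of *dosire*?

dosireoh

The pattern is voicing of the final sound: -nal when the stem ends in a voiceless consonant (*kumeh*, *mit*); -ivi when the stem ends in a voiced consonant (*itij*, *iz*); -oh when the stem ends in a vowel (*uveje*, *irenka*, *wuno*).
Since the final sound of *dosire* is /e/ (a vowel), it takes -oh, giving *dosireoh*.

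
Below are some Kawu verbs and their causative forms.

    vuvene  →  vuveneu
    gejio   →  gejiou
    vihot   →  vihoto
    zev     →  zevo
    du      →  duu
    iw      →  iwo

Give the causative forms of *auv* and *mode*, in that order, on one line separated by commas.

auvo, modeu

The suffix is conditioned by the final sound: -o when the stem ends in a consonant (*vihot*, *zev*, *iw*); -u when the stem ends in a vowel (*vuvene*, *gejio*, *du*).
*auv* — final sound /v/ (a consonant) → -o → *auvo*.
*mode* — final sound /e/ (a vowel) → -u → *modeu*.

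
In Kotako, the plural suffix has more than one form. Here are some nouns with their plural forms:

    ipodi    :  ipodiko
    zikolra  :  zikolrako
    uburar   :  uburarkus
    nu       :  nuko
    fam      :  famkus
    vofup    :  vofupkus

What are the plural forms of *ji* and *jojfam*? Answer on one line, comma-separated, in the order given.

jiko, jojfamkus

The pattern is consonant vs. vowel: -kus when the stem ends in a consonant (*uburar*, *fam*, *vofup*); -ko when the stem ends in a vowel (*ipodi*, *zikolra*, *nu*).
*ji* — final sound /i/ (a vowel) → -ko → *jiko*.
*jojfam*: final sound = /m/, a consonant → -kus → *jojfamkus*.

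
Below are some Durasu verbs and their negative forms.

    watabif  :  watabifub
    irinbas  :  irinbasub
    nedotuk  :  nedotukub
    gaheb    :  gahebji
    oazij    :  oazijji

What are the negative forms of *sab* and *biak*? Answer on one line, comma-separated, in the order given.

sabji, biakub

The suffix is conditioned by the final consonant: -ub when the stem ends in a voiceless consonant (*watabif*, *irinbas*, *nedotuk*); -ji when the stem ends in a voiced consonant (*gaheb*, *oazij*).
Since the final consonant of *sab* is /b/ (voiced), it takes -ji, giving *sabji*.
The final consonant of *biak* is /k/, which is voiceless, so the suffix is -ub, giving *biakub*.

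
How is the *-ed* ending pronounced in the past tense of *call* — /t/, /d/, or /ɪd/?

The stem *call* ends in a voiced sound other than /d/.
The -ed suffix is realized as /ɪd/ after /t, d/; as /t/ after other voiceless consonants; and as /d/ after other voiced sounds.
So -ed on *call* is pronounced /d/.

/d/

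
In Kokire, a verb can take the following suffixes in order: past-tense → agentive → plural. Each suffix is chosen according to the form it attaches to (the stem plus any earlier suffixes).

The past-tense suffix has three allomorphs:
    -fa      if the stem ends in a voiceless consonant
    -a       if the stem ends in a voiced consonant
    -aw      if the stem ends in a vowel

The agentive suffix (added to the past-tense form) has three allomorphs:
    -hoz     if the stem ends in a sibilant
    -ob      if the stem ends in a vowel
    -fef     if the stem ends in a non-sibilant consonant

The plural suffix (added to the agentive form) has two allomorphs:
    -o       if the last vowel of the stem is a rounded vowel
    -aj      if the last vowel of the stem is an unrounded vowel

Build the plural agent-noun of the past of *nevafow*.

*nevafow*: final sound = /w/, a voiced consonant → -a → *nevafowa*.
The past-tense form *nevafowa* — final sound /a/ (a vowel) → -ob → *nevafowaob*.
The last vowel of the agentive form *nevafowaob* is /o/, which is a rounded vowel, so the plural suffix is -o, giving *nevafowaobo*.

nevafowaobo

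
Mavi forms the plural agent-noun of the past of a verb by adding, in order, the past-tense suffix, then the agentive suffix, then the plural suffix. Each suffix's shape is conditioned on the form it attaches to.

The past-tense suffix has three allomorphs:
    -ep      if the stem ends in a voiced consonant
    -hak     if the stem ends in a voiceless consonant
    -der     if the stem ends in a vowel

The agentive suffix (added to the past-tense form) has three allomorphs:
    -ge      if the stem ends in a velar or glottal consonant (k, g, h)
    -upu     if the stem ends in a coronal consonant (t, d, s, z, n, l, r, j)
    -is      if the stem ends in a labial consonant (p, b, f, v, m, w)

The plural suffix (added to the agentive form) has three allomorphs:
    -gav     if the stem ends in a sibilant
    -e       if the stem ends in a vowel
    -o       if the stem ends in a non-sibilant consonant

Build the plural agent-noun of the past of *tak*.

takhakgee

*tak*: final sound = /k/, a voiceless consonant → -hak → *takhak*.
Since the final consonant of the past-tense form *takhak* is /k/ (velar/glottal), it takes -ge, giving *takhakge*.
The final sound of the agentive form *takhakge* is /e/, which is a vowel, so the plural suffix is -e, giving *takhakgee*.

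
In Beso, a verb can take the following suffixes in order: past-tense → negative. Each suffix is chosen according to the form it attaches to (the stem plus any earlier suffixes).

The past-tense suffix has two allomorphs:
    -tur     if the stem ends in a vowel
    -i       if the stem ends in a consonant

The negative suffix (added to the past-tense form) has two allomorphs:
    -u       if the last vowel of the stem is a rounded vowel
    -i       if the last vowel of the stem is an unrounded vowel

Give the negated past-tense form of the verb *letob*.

letobii

Since the final sound of *letob* is /b/ (a consonant), it takes -i, giving *letobi*.
The past-tense form *letobi*: last vowel = /i/, an unrounded vowel → -i → *letobii*.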